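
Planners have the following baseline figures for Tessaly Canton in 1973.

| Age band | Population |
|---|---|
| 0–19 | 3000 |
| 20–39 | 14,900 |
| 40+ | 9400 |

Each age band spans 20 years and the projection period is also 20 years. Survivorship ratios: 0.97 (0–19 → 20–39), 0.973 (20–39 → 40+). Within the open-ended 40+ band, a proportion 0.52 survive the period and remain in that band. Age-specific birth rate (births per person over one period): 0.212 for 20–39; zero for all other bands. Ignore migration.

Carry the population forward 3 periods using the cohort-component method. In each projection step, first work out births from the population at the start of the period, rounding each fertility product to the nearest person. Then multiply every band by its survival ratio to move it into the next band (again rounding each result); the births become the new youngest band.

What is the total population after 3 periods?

10943

Call the bands 1 to 3, youngest first.
— Period 1 —
Births: 14900 × 0.212 = 3159
Band 2: 3000 × 0.97 = 2910
Band 3: 14900 × 0.973 + 9400 × 0.52 = 14498 + 4888 = 19386
→ [3159, 2910, 19386]
— Period 2 —
Births: 2910 × 0.212 = 617
Band 2: 3159 × 0.97 = 3064
Band 3: 2910 × 0.973 + 19386 × 0.52 = 2831 + 10081 = 12912
→ [617, 3064, 12912]
— Period 3 —
Births: 3064 × 0.212 = 650
Band 2: 617 × 0.97 = 598
Band 3: 3064 × 0.973 + 12912 × 0.52 = 2981 + 6714 = 9695
→ [650, 598, 9695]
Total after period 3: 650 + 598 + 9695 = 10943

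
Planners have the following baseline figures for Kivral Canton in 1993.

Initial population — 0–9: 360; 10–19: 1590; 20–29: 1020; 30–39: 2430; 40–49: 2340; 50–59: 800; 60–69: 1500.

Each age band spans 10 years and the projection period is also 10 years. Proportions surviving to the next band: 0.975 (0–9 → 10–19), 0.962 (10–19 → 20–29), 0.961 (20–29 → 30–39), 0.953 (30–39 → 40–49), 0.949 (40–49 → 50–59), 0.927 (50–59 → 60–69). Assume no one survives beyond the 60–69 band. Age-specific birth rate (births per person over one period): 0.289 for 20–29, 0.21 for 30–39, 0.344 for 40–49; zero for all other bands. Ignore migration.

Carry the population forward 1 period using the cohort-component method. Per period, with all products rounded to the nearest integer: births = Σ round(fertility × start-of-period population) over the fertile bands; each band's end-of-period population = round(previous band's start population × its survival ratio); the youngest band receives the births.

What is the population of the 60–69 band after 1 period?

[period 1]
Births: 1020 × 0.289 = 295 ; 2430 × 0.21 = 510 ; 2340 × 0.344 = 805 — total 1610
10–19: 360 × 0.975 = 351
20–29: 1590 × 0.962 = 1530
30–39: 1020 × 0.961 = 980
40–49: 2430 × 0.953 = 2316
50–59: 2340 × 0.949 = 2221
60–69: 800 × 0.927 = 742
→ [1610, 351, 1530, 980, 2316, 2221, 742]

742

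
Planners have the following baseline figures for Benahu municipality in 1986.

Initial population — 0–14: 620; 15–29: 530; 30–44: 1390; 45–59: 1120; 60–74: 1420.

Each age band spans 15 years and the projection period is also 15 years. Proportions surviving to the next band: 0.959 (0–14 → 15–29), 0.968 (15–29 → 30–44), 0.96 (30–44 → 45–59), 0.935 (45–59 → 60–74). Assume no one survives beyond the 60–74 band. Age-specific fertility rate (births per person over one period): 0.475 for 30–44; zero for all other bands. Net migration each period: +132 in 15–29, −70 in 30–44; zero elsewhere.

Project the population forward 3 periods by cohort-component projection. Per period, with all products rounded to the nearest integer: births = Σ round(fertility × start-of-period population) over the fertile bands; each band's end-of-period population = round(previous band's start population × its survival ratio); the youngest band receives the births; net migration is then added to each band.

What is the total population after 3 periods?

2311

(Groups numbered youngest = 1 to oldest = 5.)
After projecting period 1:
Births: 1390 * 0.475 = 660
Group 2: 620 * 0.959 = 595
Group 3: 530 * 0.968 = 513
Group 4: 1390 * 0.96 = 1334
Group 5: 1120 * 0.935 = 1047
Net migration: Group 2 + 132 → 727; Group 3 − 70 → 443
End of period: [660, 727, 443, 1334, 1047]
After projecting period 2:
Births: 443 * 0.475 = 210
Group 2: 660 * 0.959 = 633
Group 3: 727 * 0.968 = 704
Group 4: 443 * 0.96 = 425
Group 5: 1334 * 0.935 = 1247
Net migration: Group 2 + 132 → 765; Group 3 − 70 → 634
End of period: [210, 765, 634, 425, 1247]
After projecting period 3:
Births: 634 * 0.475 = 301
Group 2: 210 * 0.959 = 201
Group 3: 765 * 0.968 = 741
Group 4: 634 * 0.96 = 609
Group 5: 425 * 0.935 = 397
Net migration: Group 2 + 132 → 333; Group 3 − 70 → 671
End of period: [301, 333, 671, 609, 397]
Total after period 3: 301 + 333 + 671 + 609 + 397 = 2311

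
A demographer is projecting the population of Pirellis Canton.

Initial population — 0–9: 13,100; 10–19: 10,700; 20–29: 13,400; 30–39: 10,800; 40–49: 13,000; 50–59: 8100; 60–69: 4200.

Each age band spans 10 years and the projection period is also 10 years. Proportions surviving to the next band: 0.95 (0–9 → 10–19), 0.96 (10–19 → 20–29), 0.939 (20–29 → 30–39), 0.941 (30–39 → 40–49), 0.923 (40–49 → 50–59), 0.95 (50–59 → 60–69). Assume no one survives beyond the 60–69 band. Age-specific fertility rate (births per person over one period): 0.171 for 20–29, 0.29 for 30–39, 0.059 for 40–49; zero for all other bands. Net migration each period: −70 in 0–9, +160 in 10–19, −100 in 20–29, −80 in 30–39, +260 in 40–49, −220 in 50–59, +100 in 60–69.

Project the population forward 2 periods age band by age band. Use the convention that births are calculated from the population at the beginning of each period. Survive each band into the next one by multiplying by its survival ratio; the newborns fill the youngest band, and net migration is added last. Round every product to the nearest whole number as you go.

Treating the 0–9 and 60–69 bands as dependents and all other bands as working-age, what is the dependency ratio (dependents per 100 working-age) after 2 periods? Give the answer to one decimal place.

35.2

Period 1.
Births: 13400 × 0.171 = 2291  |  10800 × 0.29 = 3132  |  13000 × 0.059 = 767 — total 6190
10–19: 13100 × 0.95 = 12445
20–29: 10700 × 0.96 = 10272
30–39: 13400 × 0.939 = 12583
40–49: 10800 × 0.941 = 10163
50–59: 13000 × 0.923 = 11999
60–69: 8100 × 0.95 = 7695
Net migration: 0–9 − 70 → 6120; 10–19 + 160 → 12605; 20–29 − 100 → 10172; 30–39 − 80 → 12503; 40–49 + 260 → 10423; 50–59 − 220 → 11779; 60–69 + 100 → 7795
End of period: [6120, 12605, 10172, 12503, 10423, 11779, 7795]
Period 2.
Births: 10172 × 0.171 = 1739  |  12503 × 0.29 = 3626  |  10423 × 0.059 = 615 — total 5980
10–19: 6120 × 0.95 = 5814
20–29: 12605 × 0.96 = 12101
30–39: 10172 × 0.939 = 9552
40–49: 12503 × 0.941 = 11765
50–59: 10423 × 0.923 = 9620
60–69: 11779 × 0.95 = 11190
Net migration: 0–9 − 70 → 5910; 10–19 + 160 → 5974; 20–29 − 100 → 12001; 30–39 − 80 → 9472; 40–49 + 260 → 12025; 50–59 − 220 → 9400; 60–69 + 100 → 11290
End of period: [5910, 5974, 12001, 9472, 12025, 9400, 11290]
Dependents (band 0–9 + band 60–69) = 5910 + 11290 = 17200; working-age = 48872; ratio = 17200/48872 × 100 = 35.2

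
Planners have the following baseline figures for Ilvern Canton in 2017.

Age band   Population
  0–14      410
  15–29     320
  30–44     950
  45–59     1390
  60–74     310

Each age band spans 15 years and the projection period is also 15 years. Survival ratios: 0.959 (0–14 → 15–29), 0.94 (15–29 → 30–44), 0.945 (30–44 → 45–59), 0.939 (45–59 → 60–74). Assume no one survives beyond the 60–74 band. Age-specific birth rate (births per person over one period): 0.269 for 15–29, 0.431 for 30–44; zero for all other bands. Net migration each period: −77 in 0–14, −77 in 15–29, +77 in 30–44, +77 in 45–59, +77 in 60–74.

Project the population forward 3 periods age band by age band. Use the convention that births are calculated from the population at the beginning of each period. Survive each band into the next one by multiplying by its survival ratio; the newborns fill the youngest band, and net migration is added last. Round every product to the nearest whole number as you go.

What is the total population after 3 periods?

1555

Period 1.
Births: 320 × 0.269 = 86  |  950 × 0.431 = 409 ⇒ total 495
15–29: 410 × 0.959 = 393
30–44: 320 × 0.94 = 301
45–59: 950 × 0.945 = 898
60–74: 1390 × 0.939 = 1305
Net migration: 0–14 − 77 → 418; 15–29 − 77 → 316; 30–44 + 77 → 378; 45–59 + 77 → 975; 60–74 + 77 → 1382
Population now: 0–14=418, 15–29=316, 30–44=378, 45–59=975, 60–74=1382
Period 2.
Births: 316 × 0.269 = 85  |  378 × 0.431 = 163 ⇒ total 248
15–29: 418 × 0.959 = 401
30–44: 316 × 0.94 = 297
45–59: 378 × 0.945 = 357
60–74: 975 × 0.939 = 916
Net migration: 0–14 − 77 → 171; 15–29 − 77 → 324; 30–44 + 77 → 374; 45–59 + 77 → 434; 60–74 + 77 → 993
Population now: 0–14=171, 15–29=324, 30–44=374, 45–59=434, 60–74=993
Period 3.
Births: 324 × 0.269 = 87  |  374 × 0.431 = 161 ⇒ total 248
15–29: 171 × 0.959 = 164
30–44: 324 × 0.94 = 305
45–59: 374 × 0.945 = 353
60–74: 434 × 0.939 = 408
Net migration: 0–14 − 77 → 171; 15–29 − 77 → 87; 30–44 + 77 → 382; 45–59 + 77 → 430; 60–74 + 77 → 485
Population now: 0–14=171, 15–29=87, 30–44=382, 45–59=430, 60–74=485
Total after period 3: 171 + 87 + 382 + 430 + 485 = 1555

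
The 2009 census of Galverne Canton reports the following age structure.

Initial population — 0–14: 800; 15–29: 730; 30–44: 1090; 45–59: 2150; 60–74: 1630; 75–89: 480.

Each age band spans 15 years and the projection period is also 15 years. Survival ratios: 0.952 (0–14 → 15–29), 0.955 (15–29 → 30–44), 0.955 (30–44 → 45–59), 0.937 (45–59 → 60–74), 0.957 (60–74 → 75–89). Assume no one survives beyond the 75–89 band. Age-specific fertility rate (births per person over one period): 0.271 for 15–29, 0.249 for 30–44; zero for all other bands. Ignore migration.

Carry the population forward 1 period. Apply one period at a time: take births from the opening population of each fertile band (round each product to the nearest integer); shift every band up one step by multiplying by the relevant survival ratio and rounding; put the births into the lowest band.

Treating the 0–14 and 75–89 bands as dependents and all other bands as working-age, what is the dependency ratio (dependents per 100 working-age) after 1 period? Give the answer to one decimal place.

Period 1:
Births: 730 × 0.271 = 198 ; 1090 × 0.249 = 271 → total 469
15–29: 800 × 0.952 = 762
30–44: 730 × 0.955 = 697
45–59: 1090 × 0.955 = 1041
60–74: 2150 × 0.937 = 2015
75–89: 1630 × 0.957 = 1560
Giving 469 / 762 / 697 / 1041 / 2015 / 1560.
Dependents (band 0–14 + band 75–89) = 469 + 1560 = 2029; working-age = 4515; ratio = 2029/4515 × 100 = 44.9

44.9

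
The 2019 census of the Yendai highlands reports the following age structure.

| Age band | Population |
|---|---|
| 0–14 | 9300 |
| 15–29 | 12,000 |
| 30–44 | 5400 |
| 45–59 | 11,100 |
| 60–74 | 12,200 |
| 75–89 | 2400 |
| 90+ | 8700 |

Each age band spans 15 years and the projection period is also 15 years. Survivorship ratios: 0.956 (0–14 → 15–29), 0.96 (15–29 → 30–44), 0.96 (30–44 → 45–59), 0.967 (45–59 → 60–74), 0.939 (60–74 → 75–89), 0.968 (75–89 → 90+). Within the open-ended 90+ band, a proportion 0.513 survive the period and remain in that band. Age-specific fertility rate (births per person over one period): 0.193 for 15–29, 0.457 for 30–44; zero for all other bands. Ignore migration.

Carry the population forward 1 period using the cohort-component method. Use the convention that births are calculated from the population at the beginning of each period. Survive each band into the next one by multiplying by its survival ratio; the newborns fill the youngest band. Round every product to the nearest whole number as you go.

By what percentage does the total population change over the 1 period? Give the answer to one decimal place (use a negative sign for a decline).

-2.9

After projecting period 1:
Births: 12000 × 0.193 = 2316  |  5400 × 0.457 = 2468 — total 4784
15–29: 9300 × 0.956 = 8891
30–44: 12000 × 0.96 = 11520
45–59: 5400 × 0.96 = 5184
60–74: 11100 × 0.967 = 10734
75–89: 12200 × 0.939 = 11456
90+: 2400 × 0.968 + 8700 × 0.513 = 2323 + 4463 = 6786
Population now: 0–14=4784, 15–29=8891, 30–44=11520, 45–59=5184, 60–74=10734, 75–89=11456, 90+=6786
Total: 61100 → 59355; change = -1745; percentage change = -2.9%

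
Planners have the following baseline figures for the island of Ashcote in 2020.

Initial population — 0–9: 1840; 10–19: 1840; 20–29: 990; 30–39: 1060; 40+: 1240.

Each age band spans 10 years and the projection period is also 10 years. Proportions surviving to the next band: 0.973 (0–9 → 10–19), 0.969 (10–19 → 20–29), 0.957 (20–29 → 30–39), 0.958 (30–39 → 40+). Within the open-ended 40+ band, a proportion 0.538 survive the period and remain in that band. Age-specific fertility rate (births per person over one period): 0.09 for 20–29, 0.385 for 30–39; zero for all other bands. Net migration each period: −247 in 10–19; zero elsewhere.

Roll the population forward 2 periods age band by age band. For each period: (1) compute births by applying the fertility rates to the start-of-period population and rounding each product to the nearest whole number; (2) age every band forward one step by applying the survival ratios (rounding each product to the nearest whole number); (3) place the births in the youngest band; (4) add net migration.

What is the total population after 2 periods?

5775

After projecting period 1:
Births: 990 × 0.09 = 89 ; 1060 × 0.385 = 408 — total 497
10–19: 1840 × 0.973 = 1790
20–29: 1840 × 0.969 = 1783
30–39: 990 × 0.957 = 947
40+: 1060 × 0.958 + 1240 × 0.538 = 1015 + 667 = 1682
Net migration: 10–19 − 247 → 1543
End of period: [497, 1543, 1783, 947, 1682]
After projecting period 2:
Births: 1783 × 0.09 = 160 ; 947 × 0.385 = 365 — total 525
10–19: 497 × 0.973 = 484
20–29: 1543 × 0.969 = 1495
30–39: 1783 × 0.957 = 1706
40+: 947 × 0.958 + 1682 × 0.538 = 907 + 905 = 1812
Net migration: 10–19 − 247 → 237
End of period: [525, 237, 1495, 1706, 1812]
Total after period 2: 525 + 237 + 1495 + 1706 + 1812 = 5775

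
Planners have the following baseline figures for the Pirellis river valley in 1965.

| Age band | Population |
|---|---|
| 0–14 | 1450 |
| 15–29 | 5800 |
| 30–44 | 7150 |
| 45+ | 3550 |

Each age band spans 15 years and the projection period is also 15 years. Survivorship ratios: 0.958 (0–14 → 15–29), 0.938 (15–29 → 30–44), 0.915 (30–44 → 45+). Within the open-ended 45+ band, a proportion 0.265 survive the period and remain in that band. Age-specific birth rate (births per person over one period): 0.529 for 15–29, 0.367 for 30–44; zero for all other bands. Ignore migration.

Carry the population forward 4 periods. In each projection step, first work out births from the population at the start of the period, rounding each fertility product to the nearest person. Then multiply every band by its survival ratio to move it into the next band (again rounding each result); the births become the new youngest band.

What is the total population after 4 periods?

14422

Period 1.
Births: 5800 × 0.529 = 3068, 7150 × 0.367 = 2624 → 5692
15–29: 1450 × 0.958 = 1389
30–44: 5800 × 0.938 = 5440
45+: 7150 × 0.915 + 3550 × 0.265 = 6542 + 941 = 7483
End of period: [5692, 1389, 5440, 7483]
Period 2.
Births: 1389 × 0.529 = 735, 5440 × 0.367 = 1996 → 2731
15–29: 5692 × 0.958 = 5453
30–44: 1389 × 0.938 = 1303
45+: 5440 × 0.915 + 7483 × 0.265 = 4978 + 1983 = 6961
End of period: [2731, 5453, 1303, 6961]
Period 3.
Births: 5453 × 0.529 = 2885, 1303 × 0.367 = 478 → 3363
15–29: 2731 × 0.958 = 2616
30–44: 5453 × 0.938 = 5115
45+: 1303 × 0.915 + 6961 × 0.265 = 1192 + 1845 = 3037
End of period: [3363, 2616, 5115, 3037]
Period 4.
Births: 2616 × 0.529 = 1384, 5115 × 0.367 = 1877 → 3261
15–29: 3363 × 0.958 = 3222
30–44: 2616 × 0.938 = 2454
45+: 5115 × 0.915 + 3037 × 0.265 = 4680 + 805 = 5485
End of period: [3261, 3222, 2454, 5485]
Total after period 4: 3261 + 3222 + 2454 + 5485 = 14422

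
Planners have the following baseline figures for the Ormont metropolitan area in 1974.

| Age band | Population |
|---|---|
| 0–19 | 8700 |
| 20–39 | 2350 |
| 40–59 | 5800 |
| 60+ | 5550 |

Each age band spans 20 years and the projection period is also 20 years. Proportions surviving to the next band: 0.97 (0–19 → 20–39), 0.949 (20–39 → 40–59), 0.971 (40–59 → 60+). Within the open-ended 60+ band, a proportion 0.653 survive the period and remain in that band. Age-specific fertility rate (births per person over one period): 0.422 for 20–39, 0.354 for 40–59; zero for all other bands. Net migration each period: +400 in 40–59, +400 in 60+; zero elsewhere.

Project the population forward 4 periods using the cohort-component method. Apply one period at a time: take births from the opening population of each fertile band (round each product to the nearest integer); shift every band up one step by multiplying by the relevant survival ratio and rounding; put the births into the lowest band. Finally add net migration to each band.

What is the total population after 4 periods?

24656

Call the bands 1 to 4, youngest first.
[period 1]
Births: 2350 × 0.422 = 992  |  5800 × 0.354 = 2053 → total 3045
Band 2: 8700 × 0.97 = 8439
Band 3: 2350 × 0.949 = 2230
Band 4: 5800 × 0.971 + 5550 × 0.653 = 5632 + 3624 = 9256
Net migration: Band 3 + 400 → 2630; Band 4 + 400 → 9656
End of period: [3045, 8439, 2630, 9656]
[period 2]
Births: 8439 × 0.422 = 3561  |  2630 × 0.354 = 931 → total 4492
Band 2: 3045 × 0.97 = 2954
Band 3: 8439 × 0.949 = 8009
Band 4: 2630 × 0.971 + 9656 × 0.653 = 2554 + 6305 = 8859
Net migration: Band 3 + 400 → 8409; Band 4 + 400 → 9259
End of period: [4492, 2954, 8409, 9259]
[period 3]
Births: 2954 × 0.422 = 1247  |  8409 × 0.354 = 2977 → total 4224
Band 2: 4492 × 0.97 = 4357
Band 3: 2954 × 0.949 = 2803
Band 4: 8409 × 0.971 + 9259 × 0.653 = 8165 + 6046 = 14211
Net migration: Band 3 + 400 → 3203; Band 4 + 400 → 14611
End of period: [4224, 4357, 3203, 14611]
[period 4]
Births: 4357 × 0.422 = 1839  |  3203 × 0.354 = 1134 → total 2973
Band 2: 4224 × 0.97 = 4097
Band 3: 4357 × 0.949 = 4135
Band 4: 3203 × 0.971 + 14611 × 0.653 = 3110 + 9541 = 12651
Net migration: Band 3 + 400 → 4535; Band 4 + 400 → 13051
End of period: [2973, 4097, 4535, 13051]
Total after period 4: 2973 + 4097 + 4535 + 13051 = 24656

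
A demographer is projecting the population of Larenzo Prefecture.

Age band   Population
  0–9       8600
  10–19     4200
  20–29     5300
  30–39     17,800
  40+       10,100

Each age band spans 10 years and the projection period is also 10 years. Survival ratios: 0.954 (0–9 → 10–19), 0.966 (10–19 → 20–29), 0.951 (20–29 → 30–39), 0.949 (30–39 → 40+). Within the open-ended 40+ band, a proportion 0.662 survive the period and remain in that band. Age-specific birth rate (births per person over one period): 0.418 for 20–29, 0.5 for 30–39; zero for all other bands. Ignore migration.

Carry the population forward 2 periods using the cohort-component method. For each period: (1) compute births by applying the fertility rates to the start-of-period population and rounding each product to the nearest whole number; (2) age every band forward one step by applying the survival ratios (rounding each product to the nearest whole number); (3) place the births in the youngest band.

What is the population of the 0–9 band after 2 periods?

— Period 1 —
Births: 5300 * 0.418 = 2215  |  17800 * 0.5 = 8900 → total 11115
10–19: 8600 * 0.954 = 8204
20–29: 4200 * 0.966 = 4057
30–39: 5300 * 0.951 = 5040
40+: 17800 * 0.949 + 10100 * 0.662 = 16892 + 6686 = 23578
Population now: 0–9=11115, 10–19=8204, 20–29=4057, 30–39=5040, 40+=23578
— Period 2 —
Births: 4057 * 0.418 = 1696  |  5040 * 0.5 = 2520 → total 4216
10–19: 11115 * 0.954 = 10604
20–29: 8204 * 0.966 = 7925
30–39: 4057 * 0.951 = 3858
40+: 5040 * 0.949 + 23578 * 0.662 = 4783 + 15609 = 20392
Population now: 0–9=4216, 10–19=10604, 20–29=7925, 30–39=3858, 40+=20392

4216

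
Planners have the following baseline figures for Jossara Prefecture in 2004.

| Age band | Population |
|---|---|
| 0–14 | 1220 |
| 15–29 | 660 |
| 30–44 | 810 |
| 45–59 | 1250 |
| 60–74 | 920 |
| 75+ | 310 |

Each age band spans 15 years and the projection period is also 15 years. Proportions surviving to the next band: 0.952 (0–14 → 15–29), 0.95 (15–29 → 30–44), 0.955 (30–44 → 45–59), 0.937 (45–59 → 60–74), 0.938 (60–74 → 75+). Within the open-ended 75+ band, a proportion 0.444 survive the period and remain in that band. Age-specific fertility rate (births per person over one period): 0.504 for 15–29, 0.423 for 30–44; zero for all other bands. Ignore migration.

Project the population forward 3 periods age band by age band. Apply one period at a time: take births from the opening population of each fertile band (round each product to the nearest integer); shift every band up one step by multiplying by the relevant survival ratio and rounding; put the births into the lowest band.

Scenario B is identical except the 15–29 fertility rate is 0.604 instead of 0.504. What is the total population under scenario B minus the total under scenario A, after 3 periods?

271

Period 1:
Births: 660 * 0.504 = 333  |  810 * 0.423 = 343 — total 676
15–29: 1220 * 0.952 = 1161
30–44: 660 * 0.95 = 627
45–59: 810 * 0.955 = 774
60–74: 1250 * 0.937 = 1171
75+: 920 * 0.938 + 310 * 0.444 = 863 + 138 = 1001
→ [676, 1161, 627, 774, 1171, 1001]
Period 2:
Births: 1161 * 0.504 = 585  |  627 * 0.423 = 265 — total 850
15–29: 676 * 0.952 = 644
30–44: 1161 * 0.95 = 1103
45–59: 627 * 0.955 = 599
60–74: 774 * 0.937 = 725
75+: 1171 * 0.938 + 1001 * 0.444 = 1098 + 444 = 1542
→ [850, 644, 1103, 599, 725, 1542]
Period 3:
Births: 644 * 0.504 = 325  |  1103 * 0.423 = 467 — total 792
15–29: 850 * 0.952 = 809
30–44: 644 * 0.95 = 612
45–59: 1103 * 0.955 = 1053
60–74: 599 * 0.937 = 561
75+: 725 * 0.938 + 1542 * 0.444 = 680 + 685 = 1365
→ [792, 809, 612, 1053, 561, 1365]
Scenario A total after 3 periods: 5192
Scenario B projection —
Period 1:
Births: 660 * 0.604 = 399  |  810 * 0.423 = 343 — total 742
15–29: 1220 * 0.952 = 1161
30–44: 660 * 0.95 = 627
45–59: 810 * 0.955 = 774
60–74: 1250 * 0.937 = 1171
75+: 920 * 0.938 + 310 * 0.444 = 863 + 138 = 1001
→ [742, 1161, 627, 774, 1171, 1001]
Period 2:
Births: 1161 * 0.604 = 701  |  627 * 0.423 = 265 — total 966
15–29: 742 * 0.952 = 706
30–44: 1161 * 0.95 = 1103
45–59: 627 * 0.955 = 599
60–74: 774 * 0.937 = 725
75+: 1171 * 0.938 + 1001 * 0.444 = 1098 + 444 = 1542
→ [966, 706, 1103, 599, 725, 1542]
Period 3:
Births: 706 * 0.604 = 426  |  1103 * 0.423 = 467 — total 893
15–29: 966 * 0.952 = 920
30–44: 706 * 0.95 = 671
45–59: 1103 * 0.955 = 1053
60–74: 599 * 0.937 = 561
75+: 725 * 0.938 + 1542 * 0.444 = 680 + 685 = 1365
→ [893, 920, 671, 1053, 561, 1365]
Scenario B total after 3 periods: 5463
Difference B − A = 5463 − 5192 = 271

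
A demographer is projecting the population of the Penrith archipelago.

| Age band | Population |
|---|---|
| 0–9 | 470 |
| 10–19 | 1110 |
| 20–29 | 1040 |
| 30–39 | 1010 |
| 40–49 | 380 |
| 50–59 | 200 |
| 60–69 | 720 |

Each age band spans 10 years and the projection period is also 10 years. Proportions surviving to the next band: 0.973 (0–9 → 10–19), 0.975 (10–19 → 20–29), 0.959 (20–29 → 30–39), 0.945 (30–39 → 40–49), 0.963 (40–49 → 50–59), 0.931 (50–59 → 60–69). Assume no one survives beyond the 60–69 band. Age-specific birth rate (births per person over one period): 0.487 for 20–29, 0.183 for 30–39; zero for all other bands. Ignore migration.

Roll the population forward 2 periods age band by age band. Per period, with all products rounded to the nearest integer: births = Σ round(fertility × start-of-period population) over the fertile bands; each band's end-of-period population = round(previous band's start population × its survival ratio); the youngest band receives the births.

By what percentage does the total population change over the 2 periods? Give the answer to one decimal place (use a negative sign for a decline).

— Period 1 —
Births: 1040 * 0.487 = 506  |  1010 * 0.183 = 185 → 691
10–19: 470 * 0.973 = 457
20–29: 1110 * 0.975 = 1082
30–39: 1040 * 0.959 = 997
40–49: 1010 * 0.945 = 954
50–59: 380 * 0.963 = 366
60–69: 200 * 0.931 = 186
Population now: 0–9=691, 10–19=457, 20–29=1082, 30–39=997, 40–49=954, 50–59=366, 60–69=186
— Period 2 —
Births: 1082 * 0.487 = 527  |  997 * 0.183 = 182 → 709
10–19: 691 * 0.973 = 672
20–29: 457 * 0.975 = 446
30–39: 1082 * 0.959 = 1038
40–49: 997 * 0.945 = 942
50–59: 954 * 0.963 = 919
60–69: 366 * 0.931 = 341
Population now: 0–9=709, 10–19=672, 20–29=446, 30–39=1038, 40–49=942, 50–59=919, 60–69=341
Total: 4930 → 5067; change = 137; percentage change = 2.8%

2.8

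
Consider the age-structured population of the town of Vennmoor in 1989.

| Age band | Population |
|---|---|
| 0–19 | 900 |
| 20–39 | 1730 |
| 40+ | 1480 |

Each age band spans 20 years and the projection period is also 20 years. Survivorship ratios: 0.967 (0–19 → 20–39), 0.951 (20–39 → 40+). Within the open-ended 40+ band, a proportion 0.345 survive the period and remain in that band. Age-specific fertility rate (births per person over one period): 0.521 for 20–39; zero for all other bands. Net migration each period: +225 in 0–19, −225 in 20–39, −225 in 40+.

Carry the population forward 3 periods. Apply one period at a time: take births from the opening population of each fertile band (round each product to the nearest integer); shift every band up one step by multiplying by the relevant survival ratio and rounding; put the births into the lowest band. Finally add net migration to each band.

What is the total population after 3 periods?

1953

Period 1.
Births: 1730 × 0.521 = 901
20–39: 900 × 0.967 = 870
40+: 1730 × 0.951 + 1480 × 0.345 = 1645 + 511 = 2156
Net migration: 0–19 + 225 → 1126; 20–39 − 225 → 645; 40+ − 225 → 1931
Population now: 0–19=1126, 20–39=645, 40+=1931
Period 2.
Births: 645 × 0.521 = 336
20–39: 1126 × 0.967 = 1089
40+: 645 × 0.951 + 1931 × 0.345 = 613 + 666 = 1279
Net migration: 0–19 + 225 → 561; 20–39 − 225 → 864; 40+ − 225 → 1054
Population now: 0–19=561, 20–39=864, 40+=1054
Period 3.
Births: 864 × 0.521 = 450
20–39: 561 × 0.967 = 542
40+: 864 × 0.951 + 1054 × 0.345 = 822 + 364 = 1186
Net migration: 0–19 + 225 → 675; 20–39 − 225 → 317; 40+ − 225 → 961
Population now: 0–19=675, 20–39=317, 40+=961
Total after period 3: 675 + 317 + 961 = 1953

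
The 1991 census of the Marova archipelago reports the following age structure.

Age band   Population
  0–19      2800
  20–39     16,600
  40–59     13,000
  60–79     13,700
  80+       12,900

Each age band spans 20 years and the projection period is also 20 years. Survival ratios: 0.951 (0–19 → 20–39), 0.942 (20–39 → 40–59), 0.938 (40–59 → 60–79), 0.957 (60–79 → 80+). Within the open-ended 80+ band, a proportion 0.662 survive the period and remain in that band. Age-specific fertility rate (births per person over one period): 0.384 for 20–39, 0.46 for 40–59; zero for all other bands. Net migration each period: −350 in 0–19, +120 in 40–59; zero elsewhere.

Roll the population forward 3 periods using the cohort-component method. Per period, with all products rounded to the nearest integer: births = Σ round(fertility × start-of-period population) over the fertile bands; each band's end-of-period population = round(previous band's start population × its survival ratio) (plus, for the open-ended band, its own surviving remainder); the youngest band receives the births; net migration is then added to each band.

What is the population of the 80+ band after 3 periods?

31358

Call the groups 1 to 5, youngest first.
— Period 1 —
Births: 16600 × 0.384 = 6374 ; 13000 × 0.46 = 5980 — total 12354
Group 2: 2800 × 0.951 = 2663
Group 3: 16600 × 0.942 = 15637
Group 4: 13000 × 0.938 = 12194
Group 5: 13700 × 0.957 + 12900 × 0.662 = 13111 + 8540 = 21651
Net migration: Group 1 − 350 → 12004; Group 3 + 120 → 15757
Giving 12004 / 2663 / 15757 / 12194 / 21651.
— Period 2 —
Births: 2663 × 0.384 = 1023 ; 15757 × 0.46 = 7248 — total 8271
Group 2: 12004 × 0.951 = 11416
Group 3: 2663 × 0.942 = 2509
Group 4: 15757 × 0.938 = 14780
Group 5: 12194 × 0.957 + 21651 × 0.662 = 11670 + 14333 = 26003
Net migration: Group 1 − 350 → 7921; Group 3 + 120 → 2629
Giving 7921 / 11416 / 2629 / 14780 / 26003.
— Period 3 —
Births: 11416 × 0.384 = 4384 ; 2629 × 0.46 = 1209 — total 5593
Group 2: 7921 × 0.951 = 7533
Group 3: 11416 × 0.942 = 10754
Group 4: 2629 × 0.938 = 2466
Group 5: 14780 × 0.957 + 26003 × 0.662 = 14144 + 17214 = 31358
Net migration: Group 1 − 350 → 5243; Group 3 + 120 → 10874
Giving 5243 / 7533 / 10874 / 2466 / 31358.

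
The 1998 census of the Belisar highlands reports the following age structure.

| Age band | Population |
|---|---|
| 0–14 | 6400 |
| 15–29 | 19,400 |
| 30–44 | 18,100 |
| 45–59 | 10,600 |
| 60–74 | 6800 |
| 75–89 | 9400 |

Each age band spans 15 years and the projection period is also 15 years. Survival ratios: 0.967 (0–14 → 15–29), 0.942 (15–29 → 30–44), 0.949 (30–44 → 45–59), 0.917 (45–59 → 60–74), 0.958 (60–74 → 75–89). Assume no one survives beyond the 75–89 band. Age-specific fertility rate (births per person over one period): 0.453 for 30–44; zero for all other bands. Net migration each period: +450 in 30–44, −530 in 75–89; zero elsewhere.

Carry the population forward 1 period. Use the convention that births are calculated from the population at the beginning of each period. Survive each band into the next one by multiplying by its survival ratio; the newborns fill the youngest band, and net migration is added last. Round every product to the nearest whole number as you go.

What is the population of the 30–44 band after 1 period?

18725

— Period 1 —
Births: 18100 * 0.453 = 8199
15–29: 6400 * 0.967 = 6189
30–44: 19400 * 0.942 = 18275
45–59: 18100 * 0.949 = 17177
60–74: 10600 * 0.917 = 9720
75–89: 6800 * 0.958 = 6514
Net migration: 30–44 + 450 → 18725; 75–89 − 530 → 5984
Population now: 0–14=8199, 15–29=6189, 30–44=18725, 45–59=17177, 60–74=9720, 75–89=5984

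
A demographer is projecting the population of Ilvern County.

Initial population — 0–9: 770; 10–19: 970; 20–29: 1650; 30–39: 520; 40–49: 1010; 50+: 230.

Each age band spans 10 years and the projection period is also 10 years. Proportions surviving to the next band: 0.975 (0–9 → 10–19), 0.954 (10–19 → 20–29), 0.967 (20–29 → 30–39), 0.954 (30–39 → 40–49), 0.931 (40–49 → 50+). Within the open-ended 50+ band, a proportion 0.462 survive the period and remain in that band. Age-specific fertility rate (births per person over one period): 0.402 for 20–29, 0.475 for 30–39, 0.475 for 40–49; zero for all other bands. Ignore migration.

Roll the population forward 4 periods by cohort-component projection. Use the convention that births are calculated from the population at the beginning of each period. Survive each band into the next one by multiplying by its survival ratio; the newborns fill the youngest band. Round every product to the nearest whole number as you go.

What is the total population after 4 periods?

Let group 1 be 0–9 through group 6 = 50+.
After projecting period 1:
Births: 1650 × 0.402 = 663, 520 × 0.475 = 247, 1010 × 0.475 = 480 ⇒ total 1390
Group 2: 770 × 0.975 = 751
Group 3: 970 × 0.954 = 925
Group 4: 1650 × 0.967 = 1596
Group 5: 520 × 0.954 = 496
Group 6: 1010 × 0.931 + 230 × 0.462 = 940 + 106 = 1046
Giving 1390 / 751 / 925 / 1596 / 496 / 1046.
After projecting period 2:
Births: 925 × 0.402 = 372, 1596 × 0.475 = 758, 496 × 0.475 = 236 ⇒ total 1366
Group 2: 1390 × 0.975 = 1355
Group 3: 751 × 0.954 = 716
Group 4: 925 × 0.967 = 894
Group 5: 1596 × 0.954 = 1523
Group 6: 496 × 0.931 + 1046 × 0.462 = 462 + 483 = 945
Giving 1366 / 1355 / 716 / 894 / 1523 / 945.
After projecting period 3:
Births: 716 × 0.402 = 288, 894 × 0.475 = 425, 1523 × 0.475 = 723 ⇒ total 1436
Group 2: 1366 × 0.975 = 1332
Group 3: 1355 × 0.954 = 1293
Group 4: 716 × 0.967 = 692
Group 5: 894 × 0.954 = 853
Group 6: 1523 × 0.931 + 945 × 0.462 = 1418 + 437 = 1855
Giving 1436 / 1332 / 1293 / 692 / 853 / 1855.
After projecting period 4:
Births: 1293 × 0.402 = 520, 692 × 0.475 = 329, 853 × 0.475 = 405 ⇒ total 1254
Group 2: 1436 × 0.975 = 1400
Group 3: 1332 × 0.954 = 1271
Group 4: 1293 × 0.967 = 1250
Group 5: 692 × 0.954 = 660
Group 6: 853 × 0.931 + 1855 × 0.462 = 794 + 857 = 1651
Giving 1254 / 1400 / 1271 / 1250 / 660 / 1651.
Total after period 4: 1254 + 1400 + 1271 + 1250 + 660 + 1651 = 7486

7486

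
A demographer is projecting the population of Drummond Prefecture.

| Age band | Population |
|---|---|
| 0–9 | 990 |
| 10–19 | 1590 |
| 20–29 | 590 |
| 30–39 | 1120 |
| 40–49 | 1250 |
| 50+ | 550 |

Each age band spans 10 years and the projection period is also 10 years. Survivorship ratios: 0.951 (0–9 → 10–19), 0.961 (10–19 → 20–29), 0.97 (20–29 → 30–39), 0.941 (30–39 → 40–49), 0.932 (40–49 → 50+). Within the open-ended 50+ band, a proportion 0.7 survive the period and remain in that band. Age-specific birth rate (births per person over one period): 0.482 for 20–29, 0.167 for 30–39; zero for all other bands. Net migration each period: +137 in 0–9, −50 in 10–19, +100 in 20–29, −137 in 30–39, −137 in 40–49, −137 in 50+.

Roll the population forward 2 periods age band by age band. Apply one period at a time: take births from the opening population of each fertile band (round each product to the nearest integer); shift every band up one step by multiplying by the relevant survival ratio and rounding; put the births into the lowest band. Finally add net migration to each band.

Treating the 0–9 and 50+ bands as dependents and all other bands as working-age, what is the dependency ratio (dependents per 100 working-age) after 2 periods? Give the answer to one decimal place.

84.5

Numbering the groups 1..6 from youngest to oldest:
Period 1.
Births: 590 × 0.482 = 284  |  1120 × 0.167 = 187 → total 471
Group 2: 990 × 0.951 = 941
Group 3: 1590 × 0.961 = 1528
Group 4: 590 × 0.97 = 572
Group 5: 1120 × 0.941 = 1054
Group 6: 1250 × 0.932 + 550 × 0.7 = 1165 + 385 = 1550
Net migration: Group 1 + 137 → 608; Group 2 − 50 → 891; Group 3 + 100 → 1628; Group 4 − 137 → 435; Group 5 − 137 → 917; Group 6 − 137 → 1413
→ [608, 891, 1628, 435, 917, 1413]
Period 2.
Births: 1628 × 0.482 = 785  |  435 × 0.167 = 73 → total 858
Group 2: 608 × 0.951 = 578
Group 3: 891 × 0.961 = 856
Group 4: 1628 × 0.97 = 1579
Group 5: 435 × 0.941 = 409
Group 6: 917 × 0.932 + 1413 × 0.7 = 855 + 989 = 1844
Net migration: Group 1 + 137 → 995; Group 2 − 50 → 528; Group 3 + 100 → 956; Group 4 − 137 → 1442; Group 5 − 137 → 272; Group 6 − 137 → 1707
→ [995, 528, 956, 1442, 272, 1707]
Dependents (band 0–9 + band 50+) = 995 + 1707 = 2702; working-age = 3198; ratio = 2702/3198 × 100 = 84.5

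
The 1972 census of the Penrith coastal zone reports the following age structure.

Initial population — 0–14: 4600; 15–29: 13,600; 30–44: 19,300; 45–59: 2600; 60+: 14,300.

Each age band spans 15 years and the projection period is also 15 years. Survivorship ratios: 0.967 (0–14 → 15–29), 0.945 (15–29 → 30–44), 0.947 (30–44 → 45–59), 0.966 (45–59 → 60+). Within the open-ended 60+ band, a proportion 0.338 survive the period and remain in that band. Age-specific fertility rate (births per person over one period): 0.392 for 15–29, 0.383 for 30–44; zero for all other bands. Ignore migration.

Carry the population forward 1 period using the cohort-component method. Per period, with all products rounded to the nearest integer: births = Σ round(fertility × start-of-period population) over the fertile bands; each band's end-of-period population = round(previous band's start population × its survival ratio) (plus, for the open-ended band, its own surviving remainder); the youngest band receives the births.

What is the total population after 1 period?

Numbering the bands 1..5 from youngest to oldest:
Period 1:
Births: 13600 × 0.392 = 5331  |  19300 × 0.383 = 7392 — total 12723
Band 2: 4600 × 0.967 = 4448
Band 3: 13600 × 0.945 = 12852
Band 4: 19300 × 0.947 = 18277
Band 5: 2600 × 0.966 + 14300 × 0.338 = 2512 + 4833 = 7345
End of period: [12723, 4448, 12852, 18277, 7345]
Total after period 1: 12723 + 4448 + 12852 + 18277 + 7345 = 55645

55645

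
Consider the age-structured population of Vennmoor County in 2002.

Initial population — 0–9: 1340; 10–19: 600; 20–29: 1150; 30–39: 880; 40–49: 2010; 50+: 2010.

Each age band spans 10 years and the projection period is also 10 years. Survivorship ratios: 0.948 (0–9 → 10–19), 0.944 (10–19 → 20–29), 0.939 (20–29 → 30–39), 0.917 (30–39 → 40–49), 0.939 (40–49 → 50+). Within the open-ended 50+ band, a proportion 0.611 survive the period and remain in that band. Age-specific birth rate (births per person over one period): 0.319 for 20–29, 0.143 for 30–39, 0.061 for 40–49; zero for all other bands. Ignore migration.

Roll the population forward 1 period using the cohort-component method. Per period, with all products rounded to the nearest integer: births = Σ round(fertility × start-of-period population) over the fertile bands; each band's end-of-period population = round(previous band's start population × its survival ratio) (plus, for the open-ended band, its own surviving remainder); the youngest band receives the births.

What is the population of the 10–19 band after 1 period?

1270

(Groups numbered youngest = 1 to oldest = 6.)
Period 1:
Births: 1150 × 0.319 = 367 ; 880 × 0.143 = 126 ; 2010 × 0.061 = 123 ⇒ total 616
Group 2: 1340 × 0.948 = 1270
Group 3: 600 × 0.944 = 566
Group 4: 1150 × 0.939 = 1080
Group 5: 880 × 0.917 = 807
Group 6: 2010 × 0.939 + 2010 × 0.611 = 1887 + 1228 = 3115
Giving 616 / 1270 / 566 / 1080 / 807 / 3115.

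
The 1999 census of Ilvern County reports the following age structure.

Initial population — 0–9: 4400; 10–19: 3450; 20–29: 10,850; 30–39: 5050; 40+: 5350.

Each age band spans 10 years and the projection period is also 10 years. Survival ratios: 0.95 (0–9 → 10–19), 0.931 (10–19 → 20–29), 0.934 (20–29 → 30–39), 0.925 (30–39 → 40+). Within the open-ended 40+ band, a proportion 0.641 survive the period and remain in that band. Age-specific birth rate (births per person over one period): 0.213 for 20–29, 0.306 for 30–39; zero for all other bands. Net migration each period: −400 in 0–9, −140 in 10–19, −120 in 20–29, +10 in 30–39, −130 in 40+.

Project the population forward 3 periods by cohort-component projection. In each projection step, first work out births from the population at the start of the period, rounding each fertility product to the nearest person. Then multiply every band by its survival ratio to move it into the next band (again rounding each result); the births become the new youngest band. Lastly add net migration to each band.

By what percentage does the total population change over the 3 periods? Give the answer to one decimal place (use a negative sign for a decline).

Numbering the bands 1..5 from youngest to oldest:
Period 1.
Births: 10850 * 0.213 = 2311  |  5050 * 0.306 = 1545 → 3856
Band 2: 4400 * 0.95 = 4180
Band 3: 3450 * 0.931 = 3212
Band 4: 10850 * 0.934 = 10134
Band 5: 5050 * 0.925 + 5350 * 0.641 = 4671 + 3429 = 8100
Net migration: Band 1 − 400 → 3456; Band 2 − 140 → 4040; Band 3 − 120 → 3092; Band 4 + 10 → 10144; Band 5 − 130 → 7970
Population now: 0–9=3456, 10–19=4040, 20–29=3092, 30–39=10144, 40+=7970
Period 2.
Births: 3092 * 0.213 = 659  |  10144 * 0.306 = 3104 → 3763
Band 2: 3456 * 0.95 = 3283
Band 3: 4040 * 0.931 = 3761
Band 4: 3092 * 0.934 = 2888
Band 5: 10144 * 0.925 + 7970 * 0.641 = 9383 + 5109 = 14492
Net migration: Band 1 − 400 → 3363; Band 2 − 140 → 3143; Band 3 − 120 → 3641; Band 4 + 10 → 2898; Band 5 − 130 → 14362
Population now: 0–9=3363, 10–19=3143, 20–29=3641, 30–39=2898, 40+=14362
Period 3.
Births: 3641 * 0.213 = 776  |  2898 * 0.306 = 887 → 1663
Band 2: 3363 * 0.95 = 3195
Band 3: 3143 * 0.931 = 2926
Band 4: 3641 * 0.934 = 3401
Band 5: 2898 * 0.925 + 14362 * 0.641 = 2681 + 9206 = 11887
Net migration: Band 1 − 400 → 1263; Band 2 − 140 → 3055; Band 3 − 120 → 2806; Band 4 + 10 → 3411; Band 5 − 130 → 11757
Population now: 0–9=1263, 10–19=3055, 20–29=2806, 30–39=3411, 40+=11757
Total: 29100 → 22292; change = -6808; percentage change = -23.4%

-23.4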